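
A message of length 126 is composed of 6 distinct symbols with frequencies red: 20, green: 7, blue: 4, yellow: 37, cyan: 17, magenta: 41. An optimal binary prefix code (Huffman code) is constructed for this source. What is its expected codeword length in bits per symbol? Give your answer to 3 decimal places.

Probabilities are the counts divided by 126.
Repeatedly combine the two least-probable nodes; the expected code length is the sum of the merged weights.
merge 2/63 + 1/18 → 11/126
merge 11/126 + 17/126 → 2/9
merge 10/63 + 2/9 → 8/21
merge 37/126 + 41/126 → 13/21
merge 8/21 + 13/21 → 1
L = 11/126 + 2/9 + 8/21 + 13/21 + 1 = 97/42 ≈ 2.310 bits/symbol.

2.310 bits/symbol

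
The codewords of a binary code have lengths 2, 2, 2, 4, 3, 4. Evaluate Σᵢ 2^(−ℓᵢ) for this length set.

1

With common denominator 2^4 = 16: Σ 2^(−ℓᵢ) = 4/16 + 4/16 + 4/16 + 1/16 + 2/16 + 1/16 = 16/16 = 1.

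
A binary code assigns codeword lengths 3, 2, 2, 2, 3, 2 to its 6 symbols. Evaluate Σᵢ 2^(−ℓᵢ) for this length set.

With common denominator 2^3 = 8: Σ 2^(−ℓᵢ) = 1/8 + 2/8 + 2/8 + 2/8 + 1/8 + 2/8 = 10/8 = 1.25.

1.25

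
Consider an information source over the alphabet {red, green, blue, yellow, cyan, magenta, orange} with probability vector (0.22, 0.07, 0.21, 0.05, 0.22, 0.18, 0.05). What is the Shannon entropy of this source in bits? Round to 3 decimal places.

2.580 bits

H = −Σ pᵢ log₂ pᵢ.
−0.22·log₂(0.22) = 0.4806
−0.07·log₂(0.07) = 0.2686
−0.21·log₂(0.21) = 0.4728
−0.05·log₂(0.05) = 0.2161
−0.22·log₂(0.22) = 0.4806
−0.18·log₂(0.18) = 0.4453
−0.05·log₂(0.05) = 0.2161
Sum ≈ 2.5800 → 2.580 bits.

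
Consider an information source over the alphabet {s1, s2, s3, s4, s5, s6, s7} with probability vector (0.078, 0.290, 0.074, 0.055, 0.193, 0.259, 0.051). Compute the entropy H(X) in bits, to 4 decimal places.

H = −Σ pᵢ log₂ pᵢ.
−0.078·log₂(0.078) = 0.2871
−0.290·log₂(0.290) = 0.5179
−0.074·log₂(0.074) = 0.2780
−0.055·log₂(0.055) = 0.2301
−0.193·log₂(0.193) = 0.4581
−0.259·log₂(0.259) = 0.5048
−0.051·log₂(0.051) = 0.2190
Sum ≈ 2.4949 → 2.4949 bits.

2.4949 bits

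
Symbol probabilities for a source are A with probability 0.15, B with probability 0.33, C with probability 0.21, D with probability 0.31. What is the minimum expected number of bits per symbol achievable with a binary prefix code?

Repeatedly combine the two least-probable nodes; the expected code length is the sum of the merged weights.
merge 3/20 + 21/100 → 9/25
merge 31/100 + 33/100 → 16/25
merge 9/25 + 16/25 → 1
L = 9/25 + 16/25 + 1 = 2 bits/symbol.

2 bits/symbol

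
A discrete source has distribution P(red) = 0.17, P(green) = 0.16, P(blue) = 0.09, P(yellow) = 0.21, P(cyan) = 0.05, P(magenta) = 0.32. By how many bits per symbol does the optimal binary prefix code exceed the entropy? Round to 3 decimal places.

Entropy H = −Σ p log₂ p ≈ 2.3852 bits.
Huffman merges: 1/20+9/100→7/50; 7/50+4/25→3/10; 17/100+21/100→19/50; 3/10+8/25→31/50; 19/50+31/50→1. L = 61/25 ≈ 2.4400.
L − H = 2.4400 − 2.3852 = 0.055 bits.

0.055 bits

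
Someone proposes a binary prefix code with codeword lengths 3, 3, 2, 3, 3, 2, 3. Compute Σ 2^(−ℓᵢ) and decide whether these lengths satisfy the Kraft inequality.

With common denominator 2^3 = 8: Σ 2^(−ℓᵢ) = 1/8 + 1/8 + 2/8 + 1/8 + 1/8 + 2/8 + 1/8 = 9/8 = 1.125.
Kraft's inequality requires Σ ≤ 1; here Σ = 1.125 > 1, so no such prefix code exists.

1.125; no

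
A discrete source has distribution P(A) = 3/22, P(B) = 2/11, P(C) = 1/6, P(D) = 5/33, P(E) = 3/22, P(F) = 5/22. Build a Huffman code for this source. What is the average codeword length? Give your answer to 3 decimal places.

2.591 bits/symbol

Repeatedly combine the two least-probable nodes; the expected code length is the sum of the merged weights.
merge 3/22 + 3/22 → 3/11
merge 5/33 + 1/6 → 7/22
merge 2/11 + 5/22 → 9/22
merge 3/11 + 7/22 → 13/22
merge 9/22 + 13/22 → 1
L = 3/11 + 7/22 + 9/22 + 13/22 + 1 = 57/22 ≈ 2.591 bits/symbol.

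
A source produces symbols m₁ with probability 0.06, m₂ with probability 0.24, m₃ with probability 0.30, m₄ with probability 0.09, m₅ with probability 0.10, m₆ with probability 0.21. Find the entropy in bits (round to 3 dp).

H = −Σ pᵢ log₂ pᵢ.
−0.06·log₂(0.06) = 0.2435
−0.24·log₂(0.24) = 0.4941
−0.30·log₂(0.30) = 0.5211
−0.09·log₂(0.09) = 0.3127
−0.10·log₂(0.10) = 0.3322
−0.21·log₂(0.21) = 0.4728
Sum ≈ 2.3764 → 2.376 bits.

2.376 bits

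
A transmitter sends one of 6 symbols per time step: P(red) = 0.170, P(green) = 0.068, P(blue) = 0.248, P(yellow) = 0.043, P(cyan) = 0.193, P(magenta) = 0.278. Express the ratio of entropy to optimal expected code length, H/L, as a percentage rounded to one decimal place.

Entropy H = −Σ p log₂ p ≈ 2.3639 bits.
Huffman merges: 43/1000+17/250→111/1000; 111/1000+17/100→281/1000; 193/1000+31/125→441/1000; 139/500+281/1000→559/1000; 441/1000+559/1000→1. L = 299/125 ≈ 2.3920.
Efficiency = H/L = 2.3639/2.3920 = 98.8%.

98.8%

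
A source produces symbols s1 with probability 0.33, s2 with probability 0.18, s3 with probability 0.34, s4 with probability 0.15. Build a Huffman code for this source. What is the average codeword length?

1.99 bits/symbol

Repeatedly combine the two least-probable nodes; the expected code length is the sum of the merged weights.
merge 3/20 + 9/50 → 33/100
merge 33/100 + 33/100 → 33/50
merge 17/50 + 33/50 → 1
L = 33/100 + 33/50 + 1 = 199/100 = 1.99 bits/symbol.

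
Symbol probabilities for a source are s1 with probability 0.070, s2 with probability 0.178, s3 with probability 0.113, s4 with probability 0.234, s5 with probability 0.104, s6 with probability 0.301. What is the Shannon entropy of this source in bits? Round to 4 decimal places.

2.4185 bits

H = −Σ pᵢ log₂ pᵢ.
−0.070·log₂(0.070) = 0.2686
−0.178·log₂(0.178) = 0.4432
−0.113·log₂(0.113) = 0.3555
−0.234·log₂(0.234) = 0.4903
−0.104·log₂(0.104) = 0.3396
−0.301·log₂(0.301) = 0.5214
Sum ≈ 2.4185 → 2.4185 bits.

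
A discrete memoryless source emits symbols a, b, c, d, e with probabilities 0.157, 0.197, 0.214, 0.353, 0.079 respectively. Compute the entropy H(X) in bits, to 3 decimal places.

2.177 bits

H = −Σ pᵢ log₂ pᵢ.
−0.157·log₂(0.157) = 0.4194
−0.197·log₂(0.197) = 0.4617
−0.214·log₂(0.214) = 0.4760
−0.353·log₂(0.353) = 0.5303
−0.079·log₂(0.079) = 0.2893
Sum ≈ 2.1767 → 2.177 bits.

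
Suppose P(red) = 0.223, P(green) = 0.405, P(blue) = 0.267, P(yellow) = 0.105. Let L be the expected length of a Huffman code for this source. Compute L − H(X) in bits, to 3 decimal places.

0.062 bits

Entropy H = −Σ p log₂ p ≈ 1.8610 bits.
Huffman merges: 21/200+223/1000→41/125; 267/1000+41/125→119/200; 81/200+119/200→1. L = 1923/1000 ≈ 1.9230.
L − H = 1.9230 − 1.8610 = 0.062 bits.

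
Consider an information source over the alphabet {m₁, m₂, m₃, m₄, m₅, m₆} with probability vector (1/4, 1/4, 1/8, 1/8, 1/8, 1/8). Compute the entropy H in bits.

Each probability is a power of 1/2, so log₂(1/p) is an integer.
H = Σ p·log₂(1/p) = 1/4·2 + 1/4·2 + 1/8·3 + 1/8·3 + 1/8·3 + 1/8·3 = 2.5 bits.

2.5 bits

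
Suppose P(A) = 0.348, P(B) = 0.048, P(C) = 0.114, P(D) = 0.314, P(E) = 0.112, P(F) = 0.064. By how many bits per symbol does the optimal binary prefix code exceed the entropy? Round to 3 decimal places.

Entropy H = −Σ p log₂ p ≈ 2.2297 bits.
Huffman merges: 6/125+8/125→14/125; 14/125+14/125→28/125; 57/500+28/125→169/500; 157/500+169/500→163/250; 87/250+163/250→1. L = 1163/500 ≈ 2.3260.
L − H = 2.3260 − 2.2297 = 0.096 bits.

0.096 bits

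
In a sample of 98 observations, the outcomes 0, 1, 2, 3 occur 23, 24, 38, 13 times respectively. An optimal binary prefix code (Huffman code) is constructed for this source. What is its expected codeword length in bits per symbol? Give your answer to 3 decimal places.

1.980 bits/symbol

Probabilities are the counts divided by 98.
Repeatedly combine the two least-probable nodes; the expected code length is the sum of the merged weights.
merge 13/98 + 23/98 → 18/49
merge 12/49 + 18/49 → 30/49
merge 19/49 + 30/49 → 1
L = 18/49 + 30/49 + 1 = 97/49 ≈ 1.980 bits/symbol.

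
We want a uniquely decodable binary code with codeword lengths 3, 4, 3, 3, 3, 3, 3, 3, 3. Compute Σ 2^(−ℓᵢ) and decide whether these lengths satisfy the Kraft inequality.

1.0625; no

With common denominator 2^4 = 16: Σ 2^(−ℓᵢ) = 2/16 + 1/16 + 2/16 + 2/16 + 2/16 + 2/16 + 2/16 + 2/16 + 2/16 = 17/16 = 1.0625.
Kraft's inequality requires Σ ≤ 1; here Σ = 1.0625 > 1, so no such prefix code exists.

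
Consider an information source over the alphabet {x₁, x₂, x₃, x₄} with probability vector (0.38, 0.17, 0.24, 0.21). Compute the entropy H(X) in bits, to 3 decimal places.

H = −Σ pᵢ log₂ pᵢ.
−0.38·log₂(0.38) = 0.5305
−0.17·log₂(0.17) = 0.4346
−0.24·log₂(0.24) = 0.4941
−0.21·log₂(0.21) = 0.4728
Sum ≈ 1.9320 → 1.932 bits.

1.932 bits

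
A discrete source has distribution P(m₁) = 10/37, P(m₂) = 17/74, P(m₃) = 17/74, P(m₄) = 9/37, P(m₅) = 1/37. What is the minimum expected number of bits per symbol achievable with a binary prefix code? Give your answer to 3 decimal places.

Repeatedly combine the two least-probable nodes; the expected code length is the sum of the merged weights.
merge 1/37 + 17/74 → 19/74
merge 17/74 + 9/37 → 35/74
merge 19/74 + 10/37 → 39/74
merge 35/74 + 39/74 → 1
L = 19/74 + 35/74 + 39/74 + 1 = 167/74 ≈ 2.257 bits/symbol.

2.257 bits/symbol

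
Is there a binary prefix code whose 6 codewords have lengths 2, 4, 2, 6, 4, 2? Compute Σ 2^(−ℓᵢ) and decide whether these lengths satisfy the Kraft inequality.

With common denominator 2^6 = 64: Σ 2^(−ℓᵢ) = 16/64 + 4/64 + 16/64 + 1/64 + 4/64 + 16/64 = 57/64 = 0.890625.
Kraft's inequality requires Σ ≤ 1; here Σ = 0.890625 ≤ 1, so such a prefix code exists.

0.890625; yes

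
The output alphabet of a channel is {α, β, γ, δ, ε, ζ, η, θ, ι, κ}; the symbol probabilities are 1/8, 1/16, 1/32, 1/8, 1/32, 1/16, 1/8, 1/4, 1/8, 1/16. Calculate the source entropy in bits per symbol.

Each probability is a power of 1/2, so log₂(1/p) is an integer.
H = Σ p·log₂(1/p) = 1/8·3 + 1/16·4 + 1/32·5 + 1/8·3 + 1/32·5 + 1/16·4 + 1/8·3 + 1/4·2 + 1/8·3 + 1/16·4 = 3.0625 bits.

3.0625 bits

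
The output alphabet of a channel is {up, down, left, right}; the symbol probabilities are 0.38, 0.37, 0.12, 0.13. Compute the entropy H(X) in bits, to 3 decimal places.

1.811 bits

H = −Σ pᵢ log₂ pᵢ.
−0.38·log₂(0.38) = 0.5305
−0.37·log₂(0.37) = 0.5307
−0.12·log₂(0.12) = 0.3671
−0.13·log₂(0.13) = 0.3826
Sum ≈ 1.8109 → 1.811 bits.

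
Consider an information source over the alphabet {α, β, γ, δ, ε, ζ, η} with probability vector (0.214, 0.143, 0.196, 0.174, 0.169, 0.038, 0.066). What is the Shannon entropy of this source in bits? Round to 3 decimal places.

2.649 bits

H = −Σ pᵢ log₂ pᵢ.
−0.214·log₂(0.214) = 0.4760
−0.143·log₂(0.143) = 0.4012
−0.196·log₂(0.196) = 0.4608
−0.174·log₂(0.174) = 0.4390
−0.169·log₂(0.169) = 0.4335
−0.038·log₂(0.038) = 0.1793
−0.066·log₂(0.066) = 0.2588
Sum ≈ 2.6486 → 2.649 bits.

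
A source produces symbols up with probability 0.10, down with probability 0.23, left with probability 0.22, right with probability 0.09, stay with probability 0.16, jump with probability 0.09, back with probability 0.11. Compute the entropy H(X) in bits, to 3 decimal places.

2.699 bits

H = −Σ pᵢ log₂ pᵢ.
−0.10·log₂(0.10) = 0.3322
−0.23·log₂(0.23) = 0.4877
−0.22·log₂(0.22) = 0.4806
−0.09·log₂(0.09) = 0.3127
−0.16·log₂(0.16) = 0.4230
−0.09·log₂(0.09) = 0.3127
−0.11·log₂(0.11) = 0.3503
Sum ≈ 2.6990 → 2.699 bits.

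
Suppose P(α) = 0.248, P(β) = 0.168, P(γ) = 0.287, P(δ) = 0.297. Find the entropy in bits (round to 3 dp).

H = −Σ pᵢ log₂ pᵢ.
−0.248·log₂(0.248) = 0.4989
−0.168·log₂(0.168) = 0.4323
−0.287·log₂(0.287) = 0.5169
−0.297·log₂(0.297) = 0.5202
Sum ≈ 1.9683 → 1.968 bits.

1.968 bits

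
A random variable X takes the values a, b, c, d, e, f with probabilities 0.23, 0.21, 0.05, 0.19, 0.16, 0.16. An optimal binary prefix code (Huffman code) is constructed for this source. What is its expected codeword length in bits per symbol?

Repeatedly combine the two least-probable nodes; the expected code length is the sum of the merged weights.
merge 1/20 + 4/25 → 21/100
merge 4/25 + 19/100 → 7/20
merge 21/100 + 21/100 → 21/50
merge 23/100 + 7/20 → 29/50
merge 21/50 + 29/50 → 1
L = 21/100 + 7/20 + 21/50 + 29/50 + 1 = 64/25 = 2.56 bits/symbol.

2.56 bits/symbol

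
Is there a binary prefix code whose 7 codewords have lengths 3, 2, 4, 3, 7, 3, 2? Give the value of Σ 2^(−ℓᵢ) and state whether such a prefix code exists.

0.9453125; yes

With common denominator 2^7 = 128: Σ 2^(−ℓᵢ) = 16/128 + 32/128 + 8/128 + 16/128 + 1/128 + 16/128 + 32/128 = 121/128 = 0.9453125.
Kraft's inequality requires Σ ≤ 1; here Σ = 0.9453125 ≤ 1, so such a prefix code exists.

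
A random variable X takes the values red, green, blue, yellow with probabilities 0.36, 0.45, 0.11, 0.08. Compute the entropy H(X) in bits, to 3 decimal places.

1.691 bits

H = −Σ pᵢ log₂ pᵢ.
−0.36·log₂(0.36) = 0.5306
−0.45·log₂(0.45) = 0.5184
−0.11·log₂(0.11) = 0.3503
−0.08·log₂(0.08) = 0.2915
Sum ≈ 1.6908 → 1.691 bits.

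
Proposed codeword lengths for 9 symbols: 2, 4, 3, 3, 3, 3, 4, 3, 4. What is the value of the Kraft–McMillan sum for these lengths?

With common denominator 2^4 = 16: Σ 2^(−ℓᵢ) = 4/16 + 1/16 + 2/16 + 2/16 + 2/16 + 2/16 + 1/16 + 2/16 + 1/16 = 17/16 = 1.0625.

1.0625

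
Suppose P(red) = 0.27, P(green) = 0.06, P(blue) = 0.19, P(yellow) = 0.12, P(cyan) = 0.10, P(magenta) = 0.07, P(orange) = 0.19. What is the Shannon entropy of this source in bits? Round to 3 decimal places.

H = −Σ pᵢ log₂ pᵢ.
−0.27·log₂(0.27) = 0.5100
−0.06·log₂(0.06) = 0.2435
−0.19·log₂(0.19) = 0.4552
−0.12·log₂(0.12) = 0.3671
−0.10·log₂(0.10) = 0.3322
−0.07·log₂(0.07) = 0.2686
−0.19·log₂(0.19) = 0.4552
Sum ≈ 2.6318 → 2.632 bits.

2.632 bits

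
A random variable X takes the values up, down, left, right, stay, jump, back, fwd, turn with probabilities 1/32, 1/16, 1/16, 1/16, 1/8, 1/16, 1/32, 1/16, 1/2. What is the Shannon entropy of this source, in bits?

Each probability is a power of 1/2, so log₂(1/p) is an integer.
H = Σ p·log₂(1/p) = 1/32·5 + 1/16·4 + 1/16·4 + 1/16·4 + 1/8·3 + 1/16·4 + 1/32·5 + 1/16·4 + 1/2·1 = 2.4375 bits.

2.4375 bits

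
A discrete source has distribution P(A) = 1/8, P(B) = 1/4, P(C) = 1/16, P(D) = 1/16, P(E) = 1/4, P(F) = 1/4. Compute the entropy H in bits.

Each probability is a power of 1/2, so log₂(1/p) is an integer.
H = Σ p·log₂(1/p) = 1/8·3 + 1/4·2 + 1/16·4 + 1/16·4 + 1/4·2 + 1/4·2 = 2.375 bits.

2.375 bits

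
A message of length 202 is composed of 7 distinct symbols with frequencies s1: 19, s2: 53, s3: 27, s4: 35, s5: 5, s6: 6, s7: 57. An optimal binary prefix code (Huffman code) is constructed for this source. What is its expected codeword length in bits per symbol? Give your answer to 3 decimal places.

Probabilities are the counts divided by 202.
Repeatedly combine the two least-probable nodes; the expected code length is the sum of the merged weights.
merge 5/202 + 3/101 → 11/202
merge 11/202 + 19/202 → 15/101
merge 27/202 + 15/101 → 57/202
merge 35/202 + 53/202 → 44/101
merge 57/202 + 57/202 → 57/101
merge 44/101 + 57/101 → 1
L = 11/202 + 15/101 + 57/202 + 44/101 + 57/101 + 1 = 251/101 ≈ 2.485 bits/symbol.

2.485 bits/symbol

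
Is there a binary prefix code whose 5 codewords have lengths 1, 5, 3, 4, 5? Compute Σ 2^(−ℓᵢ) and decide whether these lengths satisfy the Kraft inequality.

0.75; yes

With common denominator 2^5 = 32: Σ 2^(−ℓᵢ) = 16/32 + 1/32 + 4/32 + 2/32 + 1/32 = 24/32 = 0.75.
Kraft's inequality requires Σ ≤ 1; here Σ = 0.75 ≤ 1, so such a prefix code exists.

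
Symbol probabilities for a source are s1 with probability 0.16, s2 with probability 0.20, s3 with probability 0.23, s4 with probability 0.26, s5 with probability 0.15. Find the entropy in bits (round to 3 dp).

2.291 bits

H = −Σ pᵢ log₂ pᵢ.
−0.16·log₂(0.16) = 0.4230
−0.20·log₂(0.20) = 0.4644
−0.23·log₂(0.23) = 0.4877
−0.26·log₂(0.26) = 0.5053
−0.15·log₂(0.15) = 0.4105
Sum ≈ 2.2909 → 2.291 bits.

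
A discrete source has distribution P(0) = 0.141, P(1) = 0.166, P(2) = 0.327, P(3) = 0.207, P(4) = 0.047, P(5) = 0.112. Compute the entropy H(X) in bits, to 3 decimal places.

H = −Σ pᵢ log₂ pᵢ.
−0.141·log₂(0.141) = 0.3985
−0.166·log₂(0.166) = 0.4301
−0.327·log₂(0.327) = 0.5273
−0.207·log₂(0.207) = 0.4704
−0.047·log₂(0.047) = 0.2073
−0.112·log₂(0.112) = 0.3537
Sum ≈ 2.3873 → 2.387 bits.

2.387 bits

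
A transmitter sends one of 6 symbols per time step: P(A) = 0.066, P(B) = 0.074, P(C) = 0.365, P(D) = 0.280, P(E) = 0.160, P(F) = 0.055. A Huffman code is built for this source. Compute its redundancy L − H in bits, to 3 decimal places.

0.071 bits

Entropy H = −Σ p log₂ p ≈ 2.2349 bits.
Huffman merges: 11/200+33/500→121/1000; 37/500+121/1000→39/200; 4/25+39/200→71/200; 7/25+71/200→127/200; 73/200+127/200→1. L = 1153/500 ≈ 2.3060.
L − H = 2.3060 − 2.2349 = 0.071 bits.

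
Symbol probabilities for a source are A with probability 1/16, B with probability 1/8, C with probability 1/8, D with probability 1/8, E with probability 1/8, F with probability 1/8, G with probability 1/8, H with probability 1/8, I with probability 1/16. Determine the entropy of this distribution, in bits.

Each probability is a power of 1/2, so log₂(1/p) is an integer.
H = Σ p·log₂(1/p) = 1/16·4 + 1/8·3 + 1/8·3 + 1/8·3 + 1/8·3 + 1/8·3 + 1/8·3 + 1/8·3 + 1/16·4 = 3.125 bits.

3.125 bits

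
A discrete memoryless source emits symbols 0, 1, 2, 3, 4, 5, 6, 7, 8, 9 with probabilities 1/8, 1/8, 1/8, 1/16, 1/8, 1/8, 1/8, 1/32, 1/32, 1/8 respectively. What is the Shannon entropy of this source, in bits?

Each probability is a power of 1/2, so log₂(1/p) is an integer.
H = Σ p·log₂(1/p) = 1/8·3 + 1/8·3 + 1/8·3 + 1/16·4 + 1/8·3 + 1/8·3 + 1/8·3 + 1/32·5 + 1/32·5 + 1/8·3 = 3.1875 bits.

3.1875 bits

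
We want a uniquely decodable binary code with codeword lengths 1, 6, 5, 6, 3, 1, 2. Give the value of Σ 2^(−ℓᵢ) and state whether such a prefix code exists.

With common denominator 2^6 = 64: Σ 2^(−ℓᵢ) = 32/64 + 1/64 + 2/64 + 1/64 + 8/64 + 32/64 + 16/64 = 92/64 = 1.4375.
Kraft's inequality requires Σ ≤ 1; here Σ = 1.4375 > 1, so no such prefix code exists.

1.4375; no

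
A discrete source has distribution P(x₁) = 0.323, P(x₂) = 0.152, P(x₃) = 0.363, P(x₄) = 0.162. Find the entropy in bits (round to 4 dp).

H = −Σ pᵢ log₂ pᵢ.
−0.323·log₂(0.323) = 0.5266
−0.152·log₂(0.152) = 0.4131
−0.363·log₂(0.363) = 0.5307
−0.162·log₂(0.162) = 0.4254
Sum ≈ 1.8958 → 1.8958 bits.

1.8958 bits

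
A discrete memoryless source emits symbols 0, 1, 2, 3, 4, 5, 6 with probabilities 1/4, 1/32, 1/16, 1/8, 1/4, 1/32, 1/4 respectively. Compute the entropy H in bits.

2.4375 bits

Each probability is a power of 1/2, so log₂(1/p) is an integer.
H = Σ p·log₂(1/p) = 1/4·2 + 1/32·5 + 1/16·4 + 1/8·3 + 1/4·2 + 1/32·5 + 1/4·2 = 2.4375 bits.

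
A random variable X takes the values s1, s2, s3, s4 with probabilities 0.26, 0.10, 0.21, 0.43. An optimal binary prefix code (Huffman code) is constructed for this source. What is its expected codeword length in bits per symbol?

1.88 bits/symbol

Repeatedly combine the two least-probable nodes; the expected code length is the sum of the merged weights.
merge 1/10 + 21/100 → 31/100
merge 13/50 + 31/100 → 57/100
merge 43/100 + 57/100 → 1
L = 31/100 + 57/100 + 1 = 47/25 = 1.88 bits/symbol.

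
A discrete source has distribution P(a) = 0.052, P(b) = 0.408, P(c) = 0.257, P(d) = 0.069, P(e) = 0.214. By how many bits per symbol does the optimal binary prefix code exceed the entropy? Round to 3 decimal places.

0.053 bits

Entropy H = −Σ p log₂ p ≈ 1.9954 bits.
Huffman merges: 13/250+69/1000→121/1000; 121/1000+107/500→67/200; 257/1000+67/200→74/125; 51/125+74/125→1. L = 256/125 ≈ 2.0480.
L − H = 2.0480 − 1.9954 = 0.053 bits.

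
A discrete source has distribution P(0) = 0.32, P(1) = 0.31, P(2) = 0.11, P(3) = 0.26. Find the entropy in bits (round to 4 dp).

1.9054 bits

H = −Σ pᵢ log₂ pᵢ.
−0.32·log₂(0.32) = 0.5260
−0.31·log₂(0.31) = 0.5238
−0.11·log₂(0.11) = 0.3503
−0.26·log₂(0.26) = 0.5053
Sum ≈ 1.9054 → 1.9054 bits.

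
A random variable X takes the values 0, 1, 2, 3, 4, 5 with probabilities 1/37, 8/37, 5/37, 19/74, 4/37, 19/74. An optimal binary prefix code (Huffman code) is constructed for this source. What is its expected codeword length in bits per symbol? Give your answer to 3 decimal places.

Repeatedly combine the two least-probable nodes; the expected code length is the sum of the merged weights.
merge 1/37 + 4/37 → 5/37
merge 5/37 + 5/37 → 10/37
merge 8/37 + 19/74 → 35/74
merge 19/74 + 10/37 → 39/74
merge 35/74 + 39/74 → 1
L = 5/37 + 10/37 + 35/74 + 39/74 + 1 = 89/37 ≈ 2.405 bits/symbol.

2.405 bits/symbol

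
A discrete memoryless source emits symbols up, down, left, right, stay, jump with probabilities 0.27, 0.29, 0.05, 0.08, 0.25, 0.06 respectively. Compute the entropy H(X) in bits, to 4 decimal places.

H = −Σ pᵢ log₂ pᵢ.
−0.27·log₂(0.27) = 0.5100
−0.29·log₂(0.29) = 0.5179
−0.05·log₂(0.05) = 0.2161
−0.08·log₂(0.08) = 0.2915
−0.25·log₂(0.25) = 0.5000
−0.06·log₂(0.06) = 0.2435
Sum ≈ 2.2791 → 2.2791 bits.

2.2791 bits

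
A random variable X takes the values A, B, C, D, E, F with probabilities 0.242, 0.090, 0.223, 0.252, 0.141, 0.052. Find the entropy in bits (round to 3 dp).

2.412 bits

H = −Σ pᵢ log₂ pᵢ.
−0.242·log₂(0.242) = 0.4954
−0.090·log₂(0.090) = 0.3127
−0.223·log₂(0.223) = 0.4828
−0.252·log₂(0.252) = 0.5011
−0.141·log₂(0.141) = 0.3985
−0.052·log₂(0.052) = 0.2218
Sum ≈ 2.4122 → 2.412 bits.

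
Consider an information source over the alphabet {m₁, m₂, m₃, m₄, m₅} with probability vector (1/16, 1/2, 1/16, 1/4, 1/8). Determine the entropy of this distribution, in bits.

1.875 bits

Each probability is a power of 1/2, so log₂(1/p) is an integer.
H = Σ p·log₂(1/p) = 1/16·4 + 1/2·1 + 1/16·4 + 1/4·2 + 1/8·3 = 1.875 bits.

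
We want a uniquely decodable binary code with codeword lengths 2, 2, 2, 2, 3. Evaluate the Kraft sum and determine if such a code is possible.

With common denominator 2^3 = 8: Σ 2^(−ℓᵢ) = 2/8 + 2/8 + 2/8 + 2/8 + 1/8 = 9/8 = 1.125.
Kraft's inequality requires Σ ≤ 1; here Σ = 1.125 > 1, so no such prefix code exists.

1.125; no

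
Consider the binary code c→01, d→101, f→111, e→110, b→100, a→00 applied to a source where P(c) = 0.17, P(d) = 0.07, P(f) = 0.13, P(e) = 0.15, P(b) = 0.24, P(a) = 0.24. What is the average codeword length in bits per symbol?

2.59 bits/symbol

L̄ = Σ pᵢ·ℓᵢ = 0.17·2 + 0.07·3 + 0.13·3 + 0.15·3 + 0.24·3 + 0.24·2 = 2.59 bits/symbol.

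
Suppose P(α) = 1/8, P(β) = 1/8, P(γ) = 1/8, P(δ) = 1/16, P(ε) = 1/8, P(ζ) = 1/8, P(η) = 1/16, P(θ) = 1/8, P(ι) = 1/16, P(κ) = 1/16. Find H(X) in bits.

3.25 bits

Each probability is a power of 1/2, so log₂(1/p) is an integer.
H = Σ p·log₂(1/p) = 1/8·3 + 1/8·3 + 1/8·3 + 1/16·4 + 1/8·3 + 1/8·3 + 1/16·4 + 1/8·3 + 1/16·4 + 1/16·4 = 3.25 bits.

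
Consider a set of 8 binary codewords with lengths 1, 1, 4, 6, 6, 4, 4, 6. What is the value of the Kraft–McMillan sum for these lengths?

1.234375

With common denominator 2^6 = 64: Σ 2^(−ℓᵢ) = 32/64 + 32/64 + 4/64 + 1/64 + 1/64 + 4/64 + 4/64 + 1/64 = 79/64 = 1.234375.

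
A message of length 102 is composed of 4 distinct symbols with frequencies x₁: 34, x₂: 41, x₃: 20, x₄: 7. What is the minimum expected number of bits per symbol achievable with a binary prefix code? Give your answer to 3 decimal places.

1.863 bits/symbol

Probabilities are the counts divided by 102.
Repeatedly combine the two least-probable nodes; the expected code length is the sum of the merged weights.
merge 7/102 + 10/51 → 9/34
merge 9/34 + 1/3 → 61/102
merge 41/102 + 61/102 → 1
L = 9/34 + 61/102 + 1 = 95/51 ≈ 1.863 bits/symbol.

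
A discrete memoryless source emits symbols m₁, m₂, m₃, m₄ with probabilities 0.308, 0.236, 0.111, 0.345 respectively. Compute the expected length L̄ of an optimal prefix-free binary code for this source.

2 bits/symbol

Repeatedly combine the two least-probable nodes; the expected code length is the sum of the merged weights.
merge 111/1000 + 59/250 → 347/1000
merge 77/250 + 69/200 → 653/1000
merge 347/1000 + 653/1000 → 1
L = 347/1000 + 653/1000 + 1 = 2 bits/symbol.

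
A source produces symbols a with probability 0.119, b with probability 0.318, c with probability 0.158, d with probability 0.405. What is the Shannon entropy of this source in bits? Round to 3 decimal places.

H = −Σ pᵢ log₂ pᵢ.
−0.119·log₂(0.119) = 0.3654
−0.318·log₂(0.318) = 0.5256
−0.158·log₂(0.158) = 0.4206
−0.405·log₂(0.405) = 0.5281
Sum ≈ 1.8398 → 1.840 bits.

1.840 bits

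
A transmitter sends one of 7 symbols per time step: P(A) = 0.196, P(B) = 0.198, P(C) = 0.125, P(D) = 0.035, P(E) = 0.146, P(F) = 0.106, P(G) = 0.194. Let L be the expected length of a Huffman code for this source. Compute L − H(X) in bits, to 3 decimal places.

0.072 bits

Entropy H = −Σ p log₂ p ≈ 2.6752 bits.
Huffman merges: 7/200+53/500→141/1000; 1/8+141/1000→133/500; 73/500+97/500→17/50; 49/250+99/500→197/500; 133/500+17/50→303/500; 197/500+303/500→1. L = 2747/1000 ≈ 2.7470.
L − H = 2.7470 − 2.6752 = 0.072 bits.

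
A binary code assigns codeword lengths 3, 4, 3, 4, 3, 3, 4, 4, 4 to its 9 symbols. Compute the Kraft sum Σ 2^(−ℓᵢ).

With common denominator 2^4 = 16: Σ 2^(−ℓᵢ) = 2/16 + 1/16 + 2/16 + 1/16 + 2/16 + 2/16 + 1/16 + 1/16 + 1/16 = 13/16 = 0.8125.

0.8125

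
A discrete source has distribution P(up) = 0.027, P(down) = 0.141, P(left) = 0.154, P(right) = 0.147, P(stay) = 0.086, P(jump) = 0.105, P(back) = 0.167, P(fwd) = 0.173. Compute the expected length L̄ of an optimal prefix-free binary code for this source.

2.94 bits/symbol

Repeatedly combine the two least-probable nodes; the expected code length is the sum of the merged weights.
merge 27/1000 + 43/500 → 113/1000
merge 21/200 + 113/1000 → 109/500
merge 141/1000 + 147/1000 → 36/125
merge 77/500 + 167/1000 → 321/1000
merge 173/1000 + 109/500 → 391/1000
merge 36/125 + 321/1000 → 609/1000
merge 391/1000 + 609/1000 → 1
L = 113/1000 + 109/500 + 36/125 + 321/1000 + 391/1000 + 609/1000 + 1 = 147/50 = 2.94 bits/symbol.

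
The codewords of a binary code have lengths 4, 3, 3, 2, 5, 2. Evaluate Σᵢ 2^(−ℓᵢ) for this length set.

0.84375

With common denominator 2^5 = 32: Σ 2^(−ℓᵢ) = 2/32 + 4/32 + 4/32 + 8/32 + 1/32 + 8/32 = 27/32 = 0.84375.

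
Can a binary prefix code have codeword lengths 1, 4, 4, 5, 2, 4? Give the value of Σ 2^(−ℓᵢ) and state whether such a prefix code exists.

With common denominator 2^5 = 32: Σ 2^(−ℓᵢ) = 16/32 + 2/32 + 2/32 + 1/32 + 8/32 + 2/32 = 31/32 = 0.96875.
Kraft's inequality requires Σ ≤ 1; here Σ = 0.96875 ≤ 1, so such a prefix code exists.

0.96875; yes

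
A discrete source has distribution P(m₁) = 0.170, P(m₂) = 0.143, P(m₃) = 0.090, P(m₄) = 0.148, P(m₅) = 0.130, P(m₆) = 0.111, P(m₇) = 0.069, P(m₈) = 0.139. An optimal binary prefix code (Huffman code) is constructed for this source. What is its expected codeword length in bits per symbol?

Repeatedly combine the two least-probable nodes; the expected code length is the sum of the merged weights.
merge 69/1000 + 9/100 → 159/1000
merge 111/1000 + 13/100 → 241/1000
merge 139/1000 + 143/1000 → 141/500
merge 37/250 + 159/1000 → 307/1000
merge 17/100 + 241/1000 → 411/1000
merge 141/500 + 307/1000 → 589/1000
merge 411/1000 + 589/1000 → 1
L = 159/1000 + 241/1000 + 141/500 + 307/1000 + 411/1000 + 589/1000 + 1 = 2989/1000 = 2.989 bits/symbol.

2.989 bits/symbol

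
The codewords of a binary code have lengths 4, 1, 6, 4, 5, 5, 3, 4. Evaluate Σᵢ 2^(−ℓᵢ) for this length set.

With common denominator 2^6 = 64: Σ 2^(−ℓᵢ) = 4/64 + 32/64 + 1/64 + 4/64 + 2/64 + 2/64 + 8/64 + 4/64 = 57/64 = 0.890625.

0.890625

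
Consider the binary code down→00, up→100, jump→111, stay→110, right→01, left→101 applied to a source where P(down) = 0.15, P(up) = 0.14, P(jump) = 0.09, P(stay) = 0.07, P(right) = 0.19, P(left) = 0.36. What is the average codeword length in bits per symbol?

2.66 bits/symbol

L̄ = Σ pᵢ·ℓᵢ = 0.15·2 + 0.14·3 + 0.09·3 + 0.07·3 + 0.19·2 + 0.36·3 = 2.66 bits/symbol.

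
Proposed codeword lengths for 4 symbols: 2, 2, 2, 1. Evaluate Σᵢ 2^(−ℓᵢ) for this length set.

With common denominator 2^2 = 4: Σ 2^(−ℓᵢ) = 1/4 + 1/4 + 1/4 + 2/4 = 5/4 = 1.25.

1.25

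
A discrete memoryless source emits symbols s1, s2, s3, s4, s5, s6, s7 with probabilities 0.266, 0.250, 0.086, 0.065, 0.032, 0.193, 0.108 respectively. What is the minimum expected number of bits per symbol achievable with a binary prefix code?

Repeatedly combine the two least-probable nodes; the expected code length is the sum of the merged weights.
merge 4/125 + 13/200 → 97/1000
merge 43/500 + 97/1000 → 183/1000
merge 27/250 + 183/1000 → 291/1000
merge 193/1000 + 1/4 → 443/1000
merge 133/500 + 291/1000 → 557/1000
merge 443/1000 + 557/1000 → 1
L = 97/1000 + 183/1000 + 291/1000 + 443/1000 + 557/1000 + 1 = 2571/1000 = 2.571 bits/symbol.

2.571 bits/symbol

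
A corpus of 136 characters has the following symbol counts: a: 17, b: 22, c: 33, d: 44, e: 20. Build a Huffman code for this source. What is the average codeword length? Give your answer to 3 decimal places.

Probabilities are the counts divided by 136.
Repeatedly combine the two least-probable nodes; the expected code length is the sum of the merged weights.
merge 1/8 + 5/34 → 37/136
merge 11/68 + 33/136 → 55/136
merge 37/136 + 11/34 → 81/136
merge 55/136 + 81/136 → 1
L = 37/136 + 55/136 + 81/136 + 1 = 309/136 ≈ 2.272 bits/symbol.

2.272 bits/symbol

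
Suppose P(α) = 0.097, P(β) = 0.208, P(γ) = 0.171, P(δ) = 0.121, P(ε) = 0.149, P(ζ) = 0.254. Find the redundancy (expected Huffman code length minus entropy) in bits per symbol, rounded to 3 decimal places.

Entropy H = −Σ p log₂ p ≈ 2.5135 bits.
Huffman merges: 97/1000+121/1000→109/500; 149/1000+171/1000→8/25; 26/125+109/500→213/500; 127/500+8/25→287/500; 213/500+287/500→1. L = 1269/500 ≈ 2.5380.
L − H = 2.5380 − 2.5135 = 0.025 bits.

0.025 bits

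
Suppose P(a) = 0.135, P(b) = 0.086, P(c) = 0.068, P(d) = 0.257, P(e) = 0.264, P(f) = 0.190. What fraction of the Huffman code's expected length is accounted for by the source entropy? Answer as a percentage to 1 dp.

Entropy H = −Σ p log₂ p ≈ 2.4244 bits.
Huffman merges: 17/250+43/500→77/500; 27/200+77/500→289/1000; 19/100+257/1000→447/1000; 33/125+289/1000→553/1000; 447/1000+553/1000→1. L = 2443/1000 ≈ 2.4430.
Efficiency = H/L = 2.4244/2.4430 = 99.2%.

99.2%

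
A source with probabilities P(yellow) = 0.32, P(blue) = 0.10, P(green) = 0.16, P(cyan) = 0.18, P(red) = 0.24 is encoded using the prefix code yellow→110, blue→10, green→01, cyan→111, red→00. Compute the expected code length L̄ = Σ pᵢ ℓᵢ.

L̄ = Σ pᵢ·ℓᵢ = 0.32·3 + 0.10·2 + 0.16·2 + 0.18·3 + 0.24·2 = 2.5 bits/symbol.

2.5 bits/symbol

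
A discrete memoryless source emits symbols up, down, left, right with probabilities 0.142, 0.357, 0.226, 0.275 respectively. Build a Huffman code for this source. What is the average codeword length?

Repeatedly combine the two least-probable nodes; the expected code length is the sum of the merged weights.
merge 71/500 + 113/500 → 46/125
merge 11/40 + 357/1000 → 79/125
merge 46/125 + 79/125 → 1
L = 46/125 + 79/125 + 1 = 2 bits/symbol.

2 bits/symbol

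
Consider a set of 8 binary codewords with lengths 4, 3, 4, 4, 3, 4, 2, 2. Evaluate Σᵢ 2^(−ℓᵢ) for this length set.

1

With common denominator 2^4 = 16: Σ 2^(−ℓᵢ) = 1/16 + 2/16 + 1/16 + 1/16 + 2/16 + 1/16 + 4/16 + 4/16 = 16/16 = 1.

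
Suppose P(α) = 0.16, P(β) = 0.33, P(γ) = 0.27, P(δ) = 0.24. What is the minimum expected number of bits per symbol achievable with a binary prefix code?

2 bits/symbol

Repeatedly combine the two least-probable nodes; the expected code length is the sum of the merged weights.
merge 4/25 + 6/25 → 2/5
merge 27/100 + 33/100 → 3/5
merge 2/5 + 3/5 → 1
L = 2/5 + 3/5 + 1 = 2 bits/symbol.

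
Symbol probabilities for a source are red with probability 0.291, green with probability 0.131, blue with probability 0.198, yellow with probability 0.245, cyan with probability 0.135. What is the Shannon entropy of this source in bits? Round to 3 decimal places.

H = −Σ pᵢ log₂ pᵢ.
−0.291·log₂(0.291) = 0.5182
−0.131·log₂(0.131) = 0.3841
−0.198·log₂(0.198) = 0.4626
−0.245·log₂(0.245) = 0.4971
−0.135·log₂(0.135) = 0.3900
Sum ≈ 2.2521 → 2.252 bits.

2.252 bits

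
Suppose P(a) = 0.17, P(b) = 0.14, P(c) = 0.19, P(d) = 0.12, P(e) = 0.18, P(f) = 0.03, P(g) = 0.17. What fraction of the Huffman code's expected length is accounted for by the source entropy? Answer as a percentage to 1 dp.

Entropy H = −Σ p log₂ p ≈ 2.6857 bits.
Huffman merges: 3/100+3/25→3/20; 7/50+3/20→29/100; 17/100+17/100→17/50; 9/50+19/100→37/100; 29/100+17/50→63/100; 37/100+63/100→1. L = 139/50 ≈ 2.7800.
Efficiency = H/L = 2.6857/2.7800 = 96.6%.

96.6%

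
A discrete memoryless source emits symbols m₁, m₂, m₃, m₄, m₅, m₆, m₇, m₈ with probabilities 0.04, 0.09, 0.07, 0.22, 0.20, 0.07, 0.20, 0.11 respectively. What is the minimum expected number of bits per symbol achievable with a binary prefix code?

Repeatedly combine the two least-probable nodes; the expected code length is the sum of the merged weights.
merge 1/25 + 7/100 → 11/100
merge 7/100 + 9/100 → 4/25
merge 11/100 + 11/100 → 11/50
merge 4/25 + 1/5 → 9/25
merge 1/5 + 11/50 → 21/50
merge 11/50 + 9/25 → 29/50
merge 21/50 + 29/50 → 1
L = 11/100 + 4/25 + 11/50 + 9/25 + 21/50 + 29/50 + 1 = 57/20 = 2.85 bits/symbol.

2.85 bits/symbol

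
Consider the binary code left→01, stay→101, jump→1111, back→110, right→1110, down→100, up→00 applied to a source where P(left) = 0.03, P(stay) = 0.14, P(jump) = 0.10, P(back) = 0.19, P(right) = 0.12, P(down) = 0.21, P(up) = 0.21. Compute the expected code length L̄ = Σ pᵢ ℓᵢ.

L̄ = Σ pᵢ·ℓᵢ = 0.03·2 + 0.14·3 + 0.10·4 + 0.19·3 + 0.12·4 + 0.21·3 + 0.21·2 = 2.98 bits/symbol.

2.98 bits/symbol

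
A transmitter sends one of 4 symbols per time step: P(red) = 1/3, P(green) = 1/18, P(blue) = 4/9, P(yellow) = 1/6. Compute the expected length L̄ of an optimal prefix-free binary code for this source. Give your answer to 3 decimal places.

1.778 bits/symbol

Repeatedly combine the two least-probable nodes; the expected code length is the sum of the merged weights.
merge 1/18 + 1/6 → 2/9
merge 2/9 + 1/3 → 5/9
merge 4/9 + 5/9 → 1
L = 2/9 + 5/9 + 1 = 16/9 ≈ 1.778 bits/symbol.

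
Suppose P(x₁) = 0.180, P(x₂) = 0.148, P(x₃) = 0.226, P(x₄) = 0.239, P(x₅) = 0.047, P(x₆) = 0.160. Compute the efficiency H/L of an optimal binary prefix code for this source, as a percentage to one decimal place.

Entropy H = −Σ p log₂ p ≈ 2.4620 bits.
Huffman merges: 47/1000+37/250→39/200; 4/25+9/50→17/50; 39/200+113/500→421/1000; 239/1000+17/50→579/1000; 421/1000+579/1000→1. L = 507/200 ≈ 2.5350.
Efficiency = H/L = 2.4620/2.5350 = 97.1%.

97.1%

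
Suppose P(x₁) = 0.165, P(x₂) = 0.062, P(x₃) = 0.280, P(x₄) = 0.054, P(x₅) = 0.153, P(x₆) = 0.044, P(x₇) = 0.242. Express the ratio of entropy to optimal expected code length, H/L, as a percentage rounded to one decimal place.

98.3%

Entropy H = −Σ p log₂ p ≈ 2.5273 bits.
Huffman merges: 11/250+27/500→49/500; 31/500+49/500→4/25; 153/1000+4/25→313/1000; 33/200+121/500→407/1000; 7/25+313/1000→593/1000; 407/1000+593/1000→1. L = 2571/1000 ≈ 2.5710.
Efficiency = H/L = 2.5273/2.5710 = 98.3%.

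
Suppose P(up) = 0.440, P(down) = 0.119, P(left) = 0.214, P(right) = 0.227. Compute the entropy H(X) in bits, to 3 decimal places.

1.848 bits

H = −Σ pᵢ log₂ pᵢ.
−0.440·log₂(0.440) = 0.5211
−0.119·log₂(0.119) = 0.3654
−0.214·log₂(0.214) = 0.4760
−0.227·log₂(0.227) = 0.4856
Sum ≈ 1.8482 → 1.848 bits.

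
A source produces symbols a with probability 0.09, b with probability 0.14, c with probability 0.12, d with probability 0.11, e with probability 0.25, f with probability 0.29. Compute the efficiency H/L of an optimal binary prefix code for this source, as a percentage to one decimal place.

Entropy H = −Σ p log₂ p ≈ 2.4450 bits.
Huffman merges: 9/100+11/100→1/5; 3/25+7/50→13/50; 1/5+1/4→9/20; 13/50+29/100→11/20; 9/20+11/20→1. L = 123/50 ≈ 2.4600.
Efficiency = H/L = 2.4450/2.4600 = 99.4%.

99.4%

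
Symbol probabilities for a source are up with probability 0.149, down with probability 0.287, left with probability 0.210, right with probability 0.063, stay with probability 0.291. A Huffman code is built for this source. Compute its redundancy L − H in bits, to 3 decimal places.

0.044 bits

Entropy H = −Σ p log₂ p ≈ 2.1684 bits.
Huffman merges: 63/1000+149/1000→53/250; 21/100+53/250→211/500; 287/1000+291/1000→289/500; 211/500+289/500→1. L = 553/250 ≈ 2.2120.
L − H = 2.2120 − 2.1684 = 0.044 bits.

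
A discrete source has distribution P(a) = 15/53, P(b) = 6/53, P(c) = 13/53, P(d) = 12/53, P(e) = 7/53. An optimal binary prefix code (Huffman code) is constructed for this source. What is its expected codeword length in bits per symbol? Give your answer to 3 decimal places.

Repeatedly combine the two least-probable nodes; the expected code length is the sum of the merged weights.
merge 6/53 + 7/53 → 13/53
merge 12/53 + 13/53 → 25/53
merge 13/53 + 15/53 → 28/53
merge 25/53 + 28/53 → 1
L = 13/53 + 25/53 + 28/53 + 1 = 119/53 ≈ 2.245 bits/symbol.

2.245 bits/symbol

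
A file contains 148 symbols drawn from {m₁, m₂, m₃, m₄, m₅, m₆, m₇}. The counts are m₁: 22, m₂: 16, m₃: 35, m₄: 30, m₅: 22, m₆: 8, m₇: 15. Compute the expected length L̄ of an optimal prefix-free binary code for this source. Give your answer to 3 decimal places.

Probabilities are the counts divided by 148.
Repeatedly combine the two least-probable nodes; the expected code length is the sum of the merged weights.
merge 2/37 + 15/148 → 23/148
merge 4/37 + 11/74 → 19/74
merge 11/74 + 23/148 → 45/148
merge 15/74 + 35/148 → 65/148
merge 19/74 + 45/148 → 83/148
merge 65/148 + 83/148 → 1
L = 23/148 + 19/74 + 45/148 + 65/148 + 83/148 + 1 = 201/74 ≈ 2.716 bits/symbol.

2.716 bits/symbol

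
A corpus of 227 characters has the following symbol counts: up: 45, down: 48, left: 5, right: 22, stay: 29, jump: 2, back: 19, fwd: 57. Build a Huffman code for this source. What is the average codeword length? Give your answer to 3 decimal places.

2.683 bits/symbol

Probabilities are the counts divided by 227.
Repeatedly combine the two least-probable nodes; the expected code length is the sum of the merged weights.
merge 2/227 + 5/227 → 7/227
merge 7/227 + 19/227 → 26/227
merge 22/227 + 26/227 → 48/227
merge 29/227 + 45/227 → 74/227
merge 48/227 + 48/227 → 96/227
merge 57/227 + 74/227 → 131/227
merge 96/227 + 131/227 → 1
L = 7/227 + 26/227 + 48/227 + 74/227 + 96/227 + 131/227 + 1 = 609/227 ≈ 2.683 bits/symbol.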